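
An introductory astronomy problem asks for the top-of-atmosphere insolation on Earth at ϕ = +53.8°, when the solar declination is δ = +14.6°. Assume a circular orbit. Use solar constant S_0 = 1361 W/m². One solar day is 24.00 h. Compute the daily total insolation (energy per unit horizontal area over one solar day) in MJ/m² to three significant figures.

34.7 MJ/m²

cos h₀ = −tan(+53.8°) tan(+14.600°) = -0.3559, h₀ = 1.9347 rad.
Bracket: h₀ sin ϕ sin δ + cos ϕ cos δ sin h₀ = 1.9347×0.80696×0.25207 + 0.59061×0.96771×0.93452 = 0.393538 + 0.534115 = 0.927653.
Q̄ = (S_0/π) × [bracket] = (1361/π) × 0.927653 = 401.88 W/m².
Daily total = Q̄ × 24.00 h × 3600 s/h = 401.88 × 24.00 × 3600 / 10⁶ = 34.72 MJ/m².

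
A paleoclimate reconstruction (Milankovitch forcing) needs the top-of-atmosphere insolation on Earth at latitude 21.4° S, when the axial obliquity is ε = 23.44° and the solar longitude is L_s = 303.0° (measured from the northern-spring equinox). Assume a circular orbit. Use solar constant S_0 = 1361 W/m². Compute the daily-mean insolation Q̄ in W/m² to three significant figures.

Solar declination: sin δ = sin ε · sin L_s = sin 23.44° × sin 303.0° = -0.33361, so δ = -19.488°.
cos h₀ = −tan(-21.4°) tan(-19.488°) = -0.1387, h₀ = 1.7099 rad.
Bracket: h₀ sin ϕ sin δ + cos ϕ cos δ sin h₀ = 1.7099×-0.36488×-0.33361 + 0.93106×0.94271×0.99034 = 0.208142 + 0.869241 = 1.077383.
Q̄ = (S_0/π) × [bracket] = (1361/π) × 1.077383 = 466.7 W/m².

Q̄ ≈ 467 W/m²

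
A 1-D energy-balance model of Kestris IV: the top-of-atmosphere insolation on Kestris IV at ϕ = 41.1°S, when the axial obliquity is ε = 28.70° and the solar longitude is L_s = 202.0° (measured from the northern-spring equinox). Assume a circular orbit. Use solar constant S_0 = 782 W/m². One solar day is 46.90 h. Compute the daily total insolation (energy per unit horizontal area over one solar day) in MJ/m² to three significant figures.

Solar declination: sin δ = sin ε · sin L_s = sin 28.70° × sin 202.0° = -0.17989, so δ = -10.364°.
cos h₀ = −tan(-41.1°) tan(-10.364°) = -0.1595, h₀ = 1.7310 rad.
Bracket: h₀ sin ϕ sin δ + cos ϕ cos δ sin h₀ = 1.7310×-0.65738×-0.17989 + 0.75356×0.98369×0.98719 = 0.204701 + 0.731774 = 0.936475.
Q̄ = (S_0/π) × [bracket] = (782/π) × 0.936475 = 233.11 W/m².
Daily total = Q̄ × 46.90 h × 3600 s/h = 233.11 × 46.90 × 3600 / 10⁶ = 39.36 MJ/m².

39.4 MJ/m²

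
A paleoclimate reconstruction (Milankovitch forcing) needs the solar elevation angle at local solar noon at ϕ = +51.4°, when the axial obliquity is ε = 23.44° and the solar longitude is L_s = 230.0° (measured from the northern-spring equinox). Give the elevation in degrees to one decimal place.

20.9°

Solar declination: sin δ = sin ε · sin L_s = sin 23.44° × sin 230.0° = -0.30472, so δ = -17.742°.
At local noon the hour angle is zero, so the zenith angle equals |ϕ − δ| = |+51.4° − (-17.742°)| = 69.142°.
Elevation = 90° − 69.142° = 20.9°.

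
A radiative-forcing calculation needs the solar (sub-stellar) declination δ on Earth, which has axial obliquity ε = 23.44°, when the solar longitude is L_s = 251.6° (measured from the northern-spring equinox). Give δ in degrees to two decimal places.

sin δ = sin ε · sin L_s = sin 23.44° × sin 251.6° = -0.377452.
δ = arcsin(-0.377452) = -22.18°.

δ = -22.18°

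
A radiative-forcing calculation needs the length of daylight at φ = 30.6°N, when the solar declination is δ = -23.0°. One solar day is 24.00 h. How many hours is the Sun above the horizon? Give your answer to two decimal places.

10.06 h

cos H₀ = −tan φ · tan δ = −tan(+30.6°) × tan(-23.000°) = 0.2510, so H₀ = 1.3170 rad = 75.46°.
Daylight = 2H₀/(2π) × 24.00 h = (1.3170/π) × 24.00 = 10.06 h.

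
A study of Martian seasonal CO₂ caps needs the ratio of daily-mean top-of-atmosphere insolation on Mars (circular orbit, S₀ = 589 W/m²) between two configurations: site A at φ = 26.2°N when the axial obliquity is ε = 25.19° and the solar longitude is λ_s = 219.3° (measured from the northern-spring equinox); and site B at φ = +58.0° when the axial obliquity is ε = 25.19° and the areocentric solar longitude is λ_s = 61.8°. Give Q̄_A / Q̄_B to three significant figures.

— Configuration A (φ=+26.2°):
Solar declination: sin δ = sin ε · sin λ_s = sin 25.19° × sin 219.3° = -0.26958, so δ = -15.639°.
cos H₀ = −tan(+26.2°) tan(-15.639°) = 0.1377, H₀ = 1.4326 rad.
Bracket: H₀ sin φ sin δ + cos φ cos δ sin H₀ = 1.4326×0.44151×-0.26958 + 0.89726×0.96298×0.99047 = -0.170511 + 0.855809 = 0.685298.
Q̄ = (S₀/π) × [bracket] = (589/π) × 0.685298 = 128.48 W/m².
— Configuration B (φ=+58.0°):
sin δ = sin 25.19° × sin 61.8° = 0.37510, so δ = +22.031°.
cos H₀ = −tan(+58.0°) tan(+22.031°) = -0.6476, H₀ = 2.2752 rad.
Bracket: H₀ sin φ sin δ + cos φ cos δ sin H₀ = 2.2752×0.84805×0.37510 + 0.52992×0.92698×0.76200 = 0.723749 + 0.374314 = 1.098063.
Q̄ = (S₀/π) × [bracket] = (589/π) × 1.098063 = 205.87 W/m².
Ratio Q̄_A / Q̄_B = 128.48 / 205.87 = 0.6241.

Q̄_A / Q̄_B ≈ 0.624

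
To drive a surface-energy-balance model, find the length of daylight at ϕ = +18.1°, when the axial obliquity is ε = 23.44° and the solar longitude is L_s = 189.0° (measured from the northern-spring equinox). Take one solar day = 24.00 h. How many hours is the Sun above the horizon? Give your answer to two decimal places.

Solar declination: sin δ = sin ε · sin L_s = sin 23.44° × sin 189.0° = -0.06223, so δ = -3.568°.
cos h₀ = −tan ϕ · tan δ = −tan(+18.1°) × tan(-3.568°) = 0.0204, so h₀ = 1.5504 rad = 88.83°.
Daylight = 2h₀/(2π) × 24.00 h = (1.5504/π) × 24.00 = 11.84 h.

11.84 h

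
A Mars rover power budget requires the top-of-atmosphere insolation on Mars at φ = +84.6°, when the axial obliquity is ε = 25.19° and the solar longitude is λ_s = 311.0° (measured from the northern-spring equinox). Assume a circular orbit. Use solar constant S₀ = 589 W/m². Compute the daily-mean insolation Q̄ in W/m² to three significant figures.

Q̄ ≈ 0.00 W/m²

Solar declination: sin δ = sin ε · sin λ_s = sin 25.19° × sin 311.0° = -0.32122, so δ = -18.737°.
cos H₀ = −tan(+84.6°) tan(-18.737°) = 3.5883 ≥ 1 ⇒ polar night, H₀ = 0 and Q̄ = 0.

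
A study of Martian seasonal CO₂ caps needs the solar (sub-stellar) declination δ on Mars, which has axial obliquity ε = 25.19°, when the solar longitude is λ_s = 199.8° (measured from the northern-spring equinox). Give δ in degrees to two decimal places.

δ = -8.29°

sin δ = sin ε · sin λ_s = sin 25.19° × sin 199.8° = -0.144174.
δ = arcsin(-0.144174) = -8.29°.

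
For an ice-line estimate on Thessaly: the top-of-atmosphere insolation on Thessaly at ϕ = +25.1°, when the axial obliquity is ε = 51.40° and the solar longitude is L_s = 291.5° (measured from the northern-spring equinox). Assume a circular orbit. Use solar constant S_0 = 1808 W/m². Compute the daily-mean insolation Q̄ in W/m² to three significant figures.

Solar declination: sin δ = sin ε · sin L_s = sin 51.40° × sin 291.5° = -0.72714, so δ = -46.647°.
cos h₀ = −tan(+25.1°) tan(-46.647°) = 0.4962, h₀ = 1.0516 rad.
Bracket: h₀ sin ϕ sin δ + cos ϕ cos δ sin h₀ = 1.0516×0.42420×-0.72714 + 0.90557×0.68649×0.86822 = -0.324369 + 0.539742 = 0.215373.
Q̄ = (S_0/π) × [bracket] = (1808/π) × 0.215373 = 123.9 W/m².

Q̄ ≈ 124 W/m²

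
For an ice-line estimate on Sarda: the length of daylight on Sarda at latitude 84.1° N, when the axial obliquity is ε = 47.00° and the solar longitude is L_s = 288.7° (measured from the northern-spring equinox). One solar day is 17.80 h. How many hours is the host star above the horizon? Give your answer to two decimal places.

0.00 h

Solar declination: sin δ = sin ε · sin L_s = sin 47.00° × sin 288.7° = -0.69275, so δ = -43.848°.
cos h₀ = −tan ϕ · tan δ = 9.2952 ≥ 1, so the host star never rises (polar night) and h₀ = 0.
Daylight = 2h₀/(2π) × 17.80 h = (0.0000/π) × 17.80 = 0.00 h.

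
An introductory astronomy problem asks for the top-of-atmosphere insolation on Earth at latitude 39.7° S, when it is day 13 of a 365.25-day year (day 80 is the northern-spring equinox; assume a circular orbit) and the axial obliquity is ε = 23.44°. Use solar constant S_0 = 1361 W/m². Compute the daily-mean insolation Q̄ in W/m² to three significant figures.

Q̄ ≈ 485 W/m²

Solar longitude: L_s = 360° × (13 − 80)/365.25 = -66.037°, i.e. -66.037° + 360° = 293.963°.
sin δ = sin 23.44° × sin 293.963° = -0.36350, so δ = -21.315°.
cos h₀ = −tan(-39.7°) tan(-21.315°) = -0.3239, h₀ = 1.9007 rad.
Bracket: h₀ sin ϕ sin δ + cos ϕ cos δ sin h₀ = 1.9007×-0.63877×-0.36350 + 0.76940×0.93159×0.94608 = 0.441329 + 0.678117 = 1.119446.
Q̄ = (S_0/π) × [bracket] = (1361/π) × 1.119446 = 485.0 W/m².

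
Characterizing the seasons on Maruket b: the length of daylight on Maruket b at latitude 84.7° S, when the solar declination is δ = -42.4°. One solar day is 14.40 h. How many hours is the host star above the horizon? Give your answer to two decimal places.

Sunrise equation: cos H₀ = −tan φ · tan δ = -9.8432 ≤ −1, so the host star never sets (polar day) and H₀ = π.
Daylight = 2H₀/(2π) × 14.40 h = (3.1416/π) × 14.40 = 14.40 h.

14.40 h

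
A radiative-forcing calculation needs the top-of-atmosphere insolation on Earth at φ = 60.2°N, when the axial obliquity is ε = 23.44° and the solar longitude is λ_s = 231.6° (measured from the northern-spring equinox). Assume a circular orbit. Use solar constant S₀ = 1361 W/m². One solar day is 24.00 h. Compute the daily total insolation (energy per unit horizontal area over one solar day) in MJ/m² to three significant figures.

Solar declination: sin δ = sin ε · sin λ_s = sin 23.44° × sin 231.6° = -0.31174, so δ = -18.164°.
cos H₀ = −tan(+60.2°) tan(-18.164°) = 0.5729, H₀ = 0.9608 rad.
Bracket: H₀ sin φ sin δ + cos φ cos δ sin H₀ = 0.9608×0.86777×-0.31174 + 0.49697×0.95017×0.81964 = -0.259914 + 0.387039 = 0.127125.
Q̄ = (S₀/π) × [bracket] = (1361/π) × 0.127125 = 55.073 W/m².
Daily total = Q̄ × 24.00 h × 3600 s/h = 55.073 × 24.00 × 3600 / 10⁶ = 4.758 MJ/m².

4.76 MJ/m²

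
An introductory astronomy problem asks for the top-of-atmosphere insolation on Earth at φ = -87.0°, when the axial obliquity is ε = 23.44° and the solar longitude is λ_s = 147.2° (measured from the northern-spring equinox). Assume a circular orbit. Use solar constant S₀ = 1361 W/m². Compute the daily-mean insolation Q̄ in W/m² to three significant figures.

Solar declination: sin δ = sin ε · sin λ_s = sin 23.44° × sin 147.2° = 0.21549, so δ = +12.444°.
cos H₀ = −tan(-87.0°) tan(+12.444°) = 4.2106 ≥ 1 ⇒ polar night, H₀ = 0 and Q̄ = 0.

Q̄ ≈ 0.00 W/m²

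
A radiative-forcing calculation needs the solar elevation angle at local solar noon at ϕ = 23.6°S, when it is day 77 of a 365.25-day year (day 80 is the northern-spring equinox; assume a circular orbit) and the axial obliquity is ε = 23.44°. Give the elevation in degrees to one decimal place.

67.6°

Solar longitude: L_s = 360° × (77 − 80)/365.25 = -2.957°, i.e. -2.957° + 360° = 357.043°.
sin δ = sin 23.44° × sin 357.043° = -0.02052, so δ = -1.176°.
At local noon the hour angle is zero, so the zenith angle equals |ϕ − δ| = |-23.6° − (-1.176°)| = 22.424°.
Elevation = 90° − 22.424° = 67.6°.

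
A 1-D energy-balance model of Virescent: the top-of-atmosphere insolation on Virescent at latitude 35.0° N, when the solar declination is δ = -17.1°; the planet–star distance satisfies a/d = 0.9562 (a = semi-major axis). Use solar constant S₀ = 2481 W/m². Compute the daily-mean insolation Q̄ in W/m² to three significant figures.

cos H₀ = −tan(+35.0°) tan(-17.100°) = 0.2154, H₀ = 1.3537 rad.
Bracket: H₀ sin φ sin δ + cos φ cos δ sin H₀ = 1.3537×0.57358×-0.29404 + 0.81915×0.95579×0.97652 = -0.228309 + 0.764552 = 0.536243.
Inverse-square distance factor (a/d)² = 0.9562² = 0.914318.
Q̄ = (S₀/π) × 0.914318 × [bracket] = (2481/π) × 0.914318 × 0.536243 = 387.2 W/m².

Q̄ ≈ 387 W/m²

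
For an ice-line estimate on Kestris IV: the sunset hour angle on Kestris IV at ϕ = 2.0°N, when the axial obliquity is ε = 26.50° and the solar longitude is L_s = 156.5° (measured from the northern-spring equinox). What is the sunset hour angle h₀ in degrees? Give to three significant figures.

Solar declination: sin δ = sin ε · sin L_s = sin 26.50° × sin 156.5° = 0.17792, so δ = +10.249°.
cos h₀ = −tan ϕ · tan δ = −tan(+2.0°) × tan(+10.249°) = -0.0063, so h₀ = 1.5771 rad = 90.36°.

h₀ = 90.4°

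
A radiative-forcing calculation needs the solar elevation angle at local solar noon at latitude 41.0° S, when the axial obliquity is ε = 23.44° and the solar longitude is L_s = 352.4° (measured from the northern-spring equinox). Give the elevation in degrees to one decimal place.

Solar declination: sin δ = sin ε · sin L_s = sin 23.44° × sin 352.4° = -0.05261, so δ = -3.016°.
At local noon the hour angle is zero, so the zenith angle equals |ϕ − δ| = |-41.0° − (-3.016°)| = 37.984°.
Elevation = 90° − 37.984° = 52.0°.

52.0°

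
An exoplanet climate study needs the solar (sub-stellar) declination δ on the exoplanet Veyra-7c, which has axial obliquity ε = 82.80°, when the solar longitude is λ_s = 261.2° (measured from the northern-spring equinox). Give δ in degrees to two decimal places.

sin δ = sin ε · sin λ_s = sin 82.80° × sin 261.2° = -0.980436.
δ = arcsin(-0.980436) = -78.65°.

δ = -78.65°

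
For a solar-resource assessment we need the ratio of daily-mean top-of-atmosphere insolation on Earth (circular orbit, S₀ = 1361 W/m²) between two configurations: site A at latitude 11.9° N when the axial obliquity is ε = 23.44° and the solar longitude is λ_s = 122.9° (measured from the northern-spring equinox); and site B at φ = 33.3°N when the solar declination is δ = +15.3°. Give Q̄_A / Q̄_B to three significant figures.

— Configuration A (φ=+11.9°):
Solar declination: sin δ = sin ε · sin λ_s = sin 23.44° × sin 122.9° = 0.33399, so δ = +19.511°.
cos H₀ = −tan(+11.9°) tan(+19.511°) = -0.0747, H₀ = 1.6455 rad.
Bracket: H₀ sin φ sin δ + cos φ cos δ sin H₀ = 1.6455×0.20620×0.33399 + 0.97851×0.94258×0.99721 = 0.113324 + 0.919751 = 1.033075.
Q̄ = (S₀/π) × [bracket] = (1361/π) × 1.033075 = 447.55 W/m².
— Configuration B (φ=+33.3°):
cos H₀ = −tan(+33.3°) tan(+15.300°) = -0.1797, H₀ = 1.7515 rad.
Bracket: H₀ sin φ sin δ + cos φ cos δ sin H₀ = 1.7515×0.54902×0.26387 + 0.83581×0.96456×0.98372 = 0.253740 + 0.793064 = 1.046804.
Q̄ = (S₀/π) × [bracket] = (1361/π) × 1.046804 = 453.50 W/m².
Ratio Q̄_A / Q̄_B = 447.55 / 453.50 = 0.9869.

Q̄_A / Q̄_B ≈ 0.987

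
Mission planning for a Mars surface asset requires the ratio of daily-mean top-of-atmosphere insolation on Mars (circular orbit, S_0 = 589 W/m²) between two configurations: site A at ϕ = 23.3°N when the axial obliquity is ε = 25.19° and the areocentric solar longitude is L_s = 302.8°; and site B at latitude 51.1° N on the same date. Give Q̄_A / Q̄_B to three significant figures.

Q̄_A / Q̄_B ≈ 2.99

— Configuration A (ϕ=+23.3°):
sin δ = sin 25.19° × sin 302.8° = -0.35776, so δ = -20.963°.
cos h₀ = −tan(+23.3°) tan(-20.963°) = 0.1650, h₀ = 1.4050 rad.
Bracket: h₀ sin ϕ sin δ + cos ϕ cos δ sin h₀ = 1.4050×0.39555×-0.35776 + 0.91845×0.93381×0.98629 = -0.198824 + 0.845899 = 0.647075.
Q̄ = (S_0/π) × [bracket] = (589/π) × 0.647075 = 121.32 W/m².
— Configuration B (ϕ=+51.1°):
cos h₀ = −tan(+51.1°) tan(-20.963°) = 0.4748, h₀ = 1.0761 rad.
Bracket: h₀ sin ϕ sin δ + cos ϕ cos δ sin h₀ = 1.0761×0.77824×-0.35776 + 0.62796×0.93381×0.88009 = -0.299611 + 0.516081 = 0.216470.
Q̄ = (S_0/π) × [bracket] = (589/π) × 0.216470 = 40.585 W/m².
Ratio Q̄_A / Q̄_B = 121.32 / 40.585 = 2.989.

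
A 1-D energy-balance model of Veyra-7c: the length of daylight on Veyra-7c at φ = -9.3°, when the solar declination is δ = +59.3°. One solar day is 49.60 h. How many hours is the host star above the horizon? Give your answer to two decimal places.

cos H₀ = −tan φ · tan δ = −tan(-9.3°) × tan(+59.300°) = 0.2758, so H₀ = 1.2914 rad = 73.99°.
Daylight = 2H₀/(2π) × 49.60 h = (1.2914/π) × 49.60 = 20.39 h.

20.39 h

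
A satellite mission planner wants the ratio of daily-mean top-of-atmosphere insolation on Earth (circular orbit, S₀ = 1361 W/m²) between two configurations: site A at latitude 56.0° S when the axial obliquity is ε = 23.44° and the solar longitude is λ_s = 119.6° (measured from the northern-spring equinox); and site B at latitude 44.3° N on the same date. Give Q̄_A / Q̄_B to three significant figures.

Q̄_A / Q̄_B ≈ 0.141

— Configuration A (φ=-56.0°):
Solar declination: sin δ = sin ε · sin λ_s = sin 23.44° × sin 119.6° = 0.34588, so δ = +20.235°.
cos H₀ = −tan(-56.0°) tan(+20.235°) = 0.5465, H₀ = 0.9926 rad.
Bracket: H₀ sin φ sin δ + cos φ cos δ sin H₀ = 0.9926×-0.82904×0.34588 + 0.55919×0.93828×0.83745 = -0.284626 + 0.439391 = 0.154765.
Q̄ = (S₀/π) × [bracket] = (1361/π) × 0.154765 = 67.047 W/m².
— Configuration B (φ=+44.3°):
cos H₀ = −tan(+44.3°) tan(+20.235°) = -0.3597, H₀ = 1.9388 rad.
Bracket: H₀ sin φ sin δ + cos φ cos δ sin H₀ = 1.9388×0.69842×0.34588 + 0.71569×0.93828×0.93306 = 0.468355 + 0.626566 = 1.094921.
Q̄ = (S₀/π) × [bracket] = (1361/π) × 1.094921 = 474.34 W/m².
Ratio Q̄_A / Q̄_B = 67.047 / 474.34 = 0.1413.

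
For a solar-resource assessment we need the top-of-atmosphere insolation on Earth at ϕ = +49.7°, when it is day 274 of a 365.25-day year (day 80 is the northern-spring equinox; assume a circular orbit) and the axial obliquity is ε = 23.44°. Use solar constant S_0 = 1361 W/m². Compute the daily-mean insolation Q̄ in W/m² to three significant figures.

Solar longitude: L_s = 360° × (274 − 80)/365.25 = 191.211°.
sin δ = sin 23.44° × sin 191.211° = -0.07734, so δ = -4.436°.
cos h₀ = −tan(+49.7°) tan(-4.436°) = 0.0915, h₀ = 1.4792 rad.
Bracket: h₀ sin ϕ sin δ + cos ϕ cos δ sin h₀ = 1.4792×0.76267×-0.07734 + 0.64679×0.99700×0.99581 = -0.087250 + 0.642148 = 0.554898.
Q̄ = (S_0/π) × [bracket] = (1361/π) × 0.554898 = 240.4 W/m².

Q̄ ≈ 240 W/m²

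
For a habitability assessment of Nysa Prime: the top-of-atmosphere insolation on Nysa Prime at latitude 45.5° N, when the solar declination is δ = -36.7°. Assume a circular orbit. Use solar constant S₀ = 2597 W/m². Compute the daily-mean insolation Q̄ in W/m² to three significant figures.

cos H₀ = −tan(+45.5°) tan(-36.700°) = 0.7585, H₀ = 0.7098 rad.
Bracket: H₀ sin φ sin δ + cos φ cos δ sin H₀ = 0.7098×0.71325×-0.59763 + 0.70091×0.80178×0.65167 = -0.302559 + 0.366223 = 0.063664.
Q̄ = (S₀/π) × [bracket] = (2597/π) × 0.063664 = 52.63 W/m².

Q̄ ≈ 52.6 W/m²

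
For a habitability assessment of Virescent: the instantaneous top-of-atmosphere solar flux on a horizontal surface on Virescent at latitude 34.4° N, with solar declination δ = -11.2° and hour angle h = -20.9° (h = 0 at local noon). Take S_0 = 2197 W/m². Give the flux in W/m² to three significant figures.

1.42e+03 W/m²

cos θ_z = sin ϕ sin δ + cos ϕ cos δ cos h = -0.109736 + 0.756144 = 0.646408.
Flux = S_0 · cos θ_z = 2197 × 0.646408 = 1420 W/m².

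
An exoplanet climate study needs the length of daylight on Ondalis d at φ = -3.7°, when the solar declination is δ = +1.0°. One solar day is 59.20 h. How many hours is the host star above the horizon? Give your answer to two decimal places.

29.58 h

cos H₀ = −tan φ · tan δ = −tan(-3.7°) × tan(+1.000°) = 0.0011, so H₀ = 1.5697 rad = 89.94°.
Daylight = 2H₀/(2π) × 59.20 h = (1.5697/π) × 59.20 = 29.58 h.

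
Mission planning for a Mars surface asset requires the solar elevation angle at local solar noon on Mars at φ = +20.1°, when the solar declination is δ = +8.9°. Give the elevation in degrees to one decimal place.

78.8°

At local noon the hour angle is zero, so the zenith angle equals |φ − δ| = |+20.1° − (+8.900°)| = 11.200°.
Elevation = 90° − 11.200° = 78.8°.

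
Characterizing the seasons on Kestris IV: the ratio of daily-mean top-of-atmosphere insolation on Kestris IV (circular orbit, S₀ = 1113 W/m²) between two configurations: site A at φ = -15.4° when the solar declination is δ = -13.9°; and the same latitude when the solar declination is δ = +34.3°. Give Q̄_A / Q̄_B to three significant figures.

— Configuration A (φ=-15.4°):
cos H₀ = −tan(-15.4°) tan(-13.900°) = -0.0682, H₀ = 1.6390 rad.
Bracket: H₀ sin φ sin δ + cos φ cos δ sin H₀ = 1.6390×-0.26556×-0.24023 + 0.96410×0.97072×0.99767 = 0.104561 + 0.933691 = 1.038252.
Q̄ = (S₀/π) × [bracket] = (1113/π) × 1.038252 = 367.83 W/m².
— Configuration B (φ=-15.4°):
cos H₀ = −tan(-15.4°) tan(+34.300°) = 0.1879, H₀ = 1.3818 rad.
Bracket: H₀ sin φ sin δ + cos φ cos δ sin H₀ = 1.3818×-0.26556×0.56353 + 0.96410×0.82610×0.98219 = -0.206788 + 0.782258 = 0.575470.
Q̄ = (S₀/π) × [bracket] = (1113/π) × 0.575470 = 203.88 W/m².
Ratio Q̄_A / Q̄_B = 367.83 / 203.88 = 1.804.

Q̄_A / Q̄_B ≈ 1.80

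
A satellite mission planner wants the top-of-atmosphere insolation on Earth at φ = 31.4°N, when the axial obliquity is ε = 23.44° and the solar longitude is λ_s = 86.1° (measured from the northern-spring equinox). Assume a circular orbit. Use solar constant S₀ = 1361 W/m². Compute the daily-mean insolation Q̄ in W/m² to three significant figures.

Q̄ ≈ 492 W/m²

Solar declination: sin δ = sin ε · sin λ_s = sin 23.44° × sin 86.1° = 0.39687, so δ = +23.382°.
cos H₀ = −tan(+31.4°) tan(+23.382°) = -0.2639, H₀ = 1.8379 rad.
Bracket: H₀ sin φ sin δ + cos φ cos δ sin H₀ = 1.8379×0.52101×0.39687 + 0.85355×0.91788×0.96454 = 0.380029 + 0.755675 = 1.135704.
Q̄ = (S₀/π) × [bracket] = (1361/π) × 1.135704 = 492.0 W/m².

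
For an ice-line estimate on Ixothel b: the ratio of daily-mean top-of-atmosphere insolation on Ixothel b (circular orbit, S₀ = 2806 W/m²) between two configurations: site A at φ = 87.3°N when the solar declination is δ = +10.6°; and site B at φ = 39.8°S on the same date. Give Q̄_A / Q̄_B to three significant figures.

Q̄_A / Q̄_B ≈ 0.996

— Configuration A (φ=+87.3°):
cos H₀ = −tan(+87.3°) tan(+10.600°) = -3.9684 ≤ −1 ⇒ polar day, H₀ = π.
Bracket: H₀ sin φ sin δ + cos φ cos δ sin H₀ = 3.1416×0.99889×0.18395 + 0.04711×0.98294×0.00000 = 0.577256 + 0.000000 = 0.577256.
Q̄ = (S₀/π) × [bracket] = (2806/π) × 0.577256 = 515.59 W/m².
— Configuration B (φ=-39.8°):
cos H₀ = −tan(-39.8°) tan(+10.600°) = 0.1559, H₀ = 1.4142 rad.
Bracket: H₀ sin φ sin δ + cos φ cos δ sin H₀ = 1.4142×-0.64011×0.18395 + 0.76828×0.98294×0.98777 = -0.166520 + 0.745937 = 0.579417.
Q̄ = (S₀/π) × [bracket] = (2806/π) × 0.579417 = 517.52 W/m².
Ratio Q̄_A / Q̄_B = 515.59 / 517.52 = 0.9963.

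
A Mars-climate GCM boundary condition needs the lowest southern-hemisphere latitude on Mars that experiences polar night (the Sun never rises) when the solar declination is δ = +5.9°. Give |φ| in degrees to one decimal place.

|φ| = 84.1°

Polar night requires cos H₀ = −tan φ tan δ ≥ 1, i.e. tan φ tan δ ≤ −1.
The boundary is |tan φ| · |tan δ| = 1, so |φ| = 90° − |δ| = 90° − 5.9° = 84.1° in the southern hemisphere.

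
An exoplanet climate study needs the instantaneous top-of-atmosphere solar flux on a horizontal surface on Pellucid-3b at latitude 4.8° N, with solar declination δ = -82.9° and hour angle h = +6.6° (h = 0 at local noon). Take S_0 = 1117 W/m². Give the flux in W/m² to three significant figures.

cos θ_z = sin ϕ sin δ + cos ϕ cos δ cos h = -0.083036 + 0.122352 = 0.039316.
Flux = S_0 · cos θ_z = 1117 × 0.039316 = 43.92 W/m².

43.9 W/m²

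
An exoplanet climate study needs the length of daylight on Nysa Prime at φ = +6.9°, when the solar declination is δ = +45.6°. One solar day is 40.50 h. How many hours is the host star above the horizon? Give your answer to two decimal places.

cos H₀ = −tan φ · tan δ = −tan(+6.9°) × tan(+45.600°) = -0.1236, so H₀ = 1.6947 rad = 97.10°.
Daylight = 2H₀/(2π) × 40.50 h = (1.6947/π) × 40.50 = 21.85 h.

21.85 h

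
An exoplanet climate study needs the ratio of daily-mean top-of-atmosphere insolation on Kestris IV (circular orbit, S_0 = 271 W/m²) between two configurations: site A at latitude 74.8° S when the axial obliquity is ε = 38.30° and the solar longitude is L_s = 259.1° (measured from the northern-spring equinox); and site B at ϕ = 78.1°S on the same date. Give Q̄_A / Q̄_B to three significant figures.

Q̄_A / Q̄_B ≈ 0.986

— Configuration A (ϕ=-74.8°):
Solar declination: sin δ = sin ε · sin L_s = sin 38.30° × sin 259.1° = -0.60860, so δ = -37.488°.
cos h₀ = −tan(-74.8°) tan(-37.488°) = -2.8230 ≤ −1 ⇒ polar day, h₀ = π.
Bracket: h₀ sin ϕ sin δ + cos ϕ cos δ sin h₀ = 3.1416×-0.96502×-0.60860 + 0.26219×0.79348×0.00000 = 1.845097 + 0.000000 = 1.845097.
Q̄ = (S_0/π) × [bracket] = (271/π) × 1.845097 = 159.16 W/m².
— Configuration B (ϕ=-78.1°):
cos h₀ = −tan(-78.1°) tan(-37.488°) = -3.6397 ≤ −1 ⇒ polar day, h₀ = π.
Bracket: h₀ sin ϕ sin δ + cos ϕ cos δ sin h₀ = 3.1416×-0.97851×-0.60860 + 0.20620×0.79348×0.00000 = 1.870889 + 0.000000 = 1.870889.
Q̄ = (S_0/π) × [bracket] = (271/π) × 1.870889 = 161.39 W/m².
Ratio Q̄_A / Q̄_B = 159.16 / 161.39 = 0.9862.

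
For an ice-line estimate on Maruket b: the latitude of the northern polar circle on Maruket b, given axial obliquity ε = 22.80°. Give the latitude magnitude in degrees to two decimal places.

The polar circle is the lowest latitude that experiences at least one full rotation of continuous daylight at the northern-summer solstice; it lies at |ϕ| = 90° − ε = 90° − 22.80° = 67.20°.

67.20°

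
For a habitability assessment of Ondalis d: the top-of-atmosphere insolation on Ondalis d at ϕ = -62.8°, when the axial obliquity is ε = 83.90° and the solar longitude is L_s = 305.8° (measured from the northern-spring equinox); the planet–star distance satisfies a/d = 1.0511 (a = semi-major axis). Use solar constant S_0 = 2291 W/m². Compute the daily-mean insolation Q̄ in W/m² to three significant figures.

Q̄ ≈ 1.82e+03 W/m²

Solar declination: sin δ = sin ε · sin L_s = sin 83.90° × sin 305.8° = -0.80647, so δ = -53.753°.
cos h₀ = −tan(-62.8°) tan(-53.753°) = -2.6540 ≤ −1 ⇒ polar day, h₀ = π.
Bracket: h₀ sin ϕ sin δ + cos ϕ cos δ sin h₀ = 3.1416×-0.88942×-0.80647 + 0.45710×0.59127×0.00000 = 2.253440 + 0.000000 = 2.253440.
Inverse-square distance factor (a/d)² = 1.0511² = 1.104811.
Q̄ = (S_0/π) × 1.104811 × [bracket] = (2291/π) × 1.104811 × 2.253440 = 1816 W/m².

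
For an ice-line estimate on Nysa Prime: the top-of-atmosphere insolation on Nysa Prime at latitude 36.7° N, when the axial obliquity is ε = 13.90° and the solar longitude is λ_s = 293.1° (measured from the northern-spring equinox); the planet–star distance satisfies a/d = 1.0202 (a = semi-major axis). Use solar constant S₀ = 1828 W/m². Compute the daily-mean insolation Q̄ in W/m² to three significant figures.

Q̄ ≈ 355 W/m²

Solar declination: sin δ = sin ε · sin λ_s = sin 13.90° × sin 293.1° = -0.22097, so δ = -12.766°.
cos H₀ = −tan(+36.7°) tan(-12.766°) = 0.1689, H₀ = 1.4011 rad.
Bracket: H₀ sin φ sin δ + cos φ cos δ sin H₀ = 1.4011×0.59763×-0.22097 + 0.80178×0.97528×0.98564 = -0.185027 + 0.770731 = 0.585704.
Inverse-square distance factor (a/d)² = 1.0202² = 1.040808.
Q̄ = (S₀/π) × 1.040808 × [bracket] = (1828/π) × 1.040808 × 0.585704 = 354.7 W/m².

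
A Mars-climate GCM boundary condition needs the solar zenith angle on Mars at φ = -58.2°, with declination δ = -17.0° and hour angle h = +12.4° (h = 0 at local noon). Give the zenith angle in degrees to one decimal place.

cos θ_z = sin φ sin δ + cos φ cos δ cos h = 0.248485 + 0.492175 = 0.740660.
θ_z = arccos(0.740660) = 42.2°.

θ_z = 42.2°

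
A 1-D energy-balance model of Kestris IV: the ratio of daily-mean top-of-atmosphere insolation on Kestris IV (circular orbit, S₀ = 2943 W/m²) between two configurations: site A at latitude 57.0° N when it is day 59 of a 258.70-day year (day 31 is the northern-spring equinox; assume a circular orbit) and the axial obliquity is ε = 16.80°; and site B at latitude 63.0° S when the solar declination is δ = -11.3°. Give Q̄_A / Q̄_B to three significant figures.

— Configuration A (φ=+57.0°):
Solar longitude: λ_s = 360° × (59 − 31)/258.70 = 38.964°.
sin δ = sin 16.80° × sin 38.964° = 0.18175, so δ = +10.472°.
cos H₀ = −tan(+57.0°) tan(+10.472°) = -0.2846, H₀ = 1.8594 rad.
Bracket: H₀ sin φ sin δ + cos φ cos δ sin H₀ = 1.8594×0.83867×0.18175 + 0.54464×0.98334×0.95864 = 0.283425 + 0.513415 = 0.796840.
Q̄ = (S₀/π) × [bracket] = (2943/π) × 0.796840 = 746.47 W/m².
— Configuration B (φ=-63.0°):
cos H₀ = −tan(-63.0°) tan(-11.300°) = -0.3922, H₀ = 1.9738 rad.
Bracket: H₀ sin φ sin δ + cos φ cos δ sin H₀ = 1.9738×-0.89101×-0.19595 + 0.45399×0.98061×0.91989 = 0.344612 + 0.409523 = 0.754135.
Q̄ = (S₀/π) × [bracket] = (2943/π) × 0.754135 = 706.46 W/m².
Ratio Q̄_A / Q̄_B = 746.47 / 706.46 = 1.057.

Q̄_A / Q̄_B ≈ 1.06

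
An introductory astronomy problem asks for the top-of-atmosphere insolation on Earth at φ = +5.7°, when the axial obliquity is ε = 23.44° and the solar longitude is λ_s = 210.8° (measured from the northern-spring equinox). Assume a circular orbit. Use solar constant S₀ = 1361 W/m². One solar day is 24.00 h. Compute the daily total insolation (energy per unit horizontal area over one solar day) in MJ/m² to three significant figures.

35.3 MJ/m²

Solar declination: sin δ = sin ε · sin λ_s = sin 23.44° × sin 210.8° = -0.20368, so δ = -11.753°.
cos H₀ = −tan(+5.7°) tan(-11.753°) = 0.0208, H₀ = 1.5500 rad.
Bracket: H₀ sin φ sin δ + cos φ cos δ sin H₀ = 1.5500×0.09932×-0.20368 + 0.99506×0.97904×0.99978 = -0.031356 + 0.973989 = 0.942633.
Q̄ = (S₀/π) × [bracket] = (1361/π) × 0.942633 = 408.37 W/m².
Daily total = Q̄ × 24.00 h × 3600 s/h = 408.37 × 24.00 × 3600 / 10⁶ = 35.28 MJ/m².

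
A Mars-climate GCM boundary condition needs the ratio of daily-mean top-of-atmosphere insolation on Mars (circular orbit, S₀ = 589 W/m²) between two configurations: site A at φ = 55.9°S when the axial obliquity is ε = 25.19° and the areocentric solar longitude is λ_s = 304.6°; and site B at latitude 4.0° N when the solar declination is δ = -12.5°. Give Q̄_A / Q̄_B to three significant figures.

— Configuration A (φ=-55.9°):
sin δ = sin 25.19° × sin 304.6° = -0.35034, so δ = -20.508°.
cos H₀ = −tan(-55.9°) tan(-20.508°) = -0.5525, H₀ = 2.1561 rad.
Bracket: H₀ sin φ sin δ + cos φ cos δ sin H₀ = 2.1561×-0.82806×-0.35034 + 0.56064×0.93662×0.83353 = 0.625490 + 0.437692 = 1.063182.
Q̄ = (S₀/π) × [bracket] = (589/π) × 1.063182 = 199.33 W/m².
— Configuration B (φ=+4.0°):
cos H₀ = −tan(+4.0°) tan(-12.500°) = 0.0155, H₀ = 1.5553 rad.
Bracket: H₀ sin φ sin δ + cos φ cos δ sin H₀ = 1.5553×0.06976×-0.21644 + 0.99756×0.97630×0.99988 = -0.023483 + 0.973801 = 0.950318.
Q̄ = (S₀/π) × [bracket] = (589/π) × 0.950318 = 178.17 W/m².
Ratio Q̄_A / Q̄_B = 199.33 / 178.17 = 1.119.

Q̄_A / Q̄_B ≈ 1.12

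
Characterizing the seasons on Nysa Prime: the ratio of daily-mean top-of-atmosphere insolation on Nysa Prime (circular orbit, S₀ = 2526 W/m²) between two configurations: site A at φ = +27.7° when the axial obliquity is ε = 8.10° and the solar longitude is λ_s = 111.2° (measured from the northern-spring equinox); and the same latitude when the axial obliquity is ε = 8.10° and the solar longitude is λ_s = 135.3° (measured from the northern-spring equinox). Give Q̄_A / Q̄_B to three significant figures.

— Configuration A (φ=+27.7°):
Solar declination: sin δ = sin ε · sin λ_s = sin 8.10° × sin 111.2° = 0.13137, so δ = +7.549°.
cos H₀ = −tan(+27.7°) tan(+7.549°) = -0.0696, H₀ = 1.6404 rad.
Bracket: H₀ sin φ sin δ + cos φ cos δ sin H₀ = 1.6404×0.46484×0.13137 + 0.88539×0.99133×0.99758 = 0.100173 + 0.875590 = 0.975763.
Q̄ = (S₀/π) × [bracket] = (2526/π) × 0.975763 = 784.56 W/m².
— Configuration B (φ=+27.7°):
Solar declination: sin δ = sin ε · sin λ_s = sin 8.10° × sin 135.3° = 0.09911, so δ = +5.688°.
cos H₀ = −tan(+27.7°) tan(+5.688°) = -0.0523, H₀ = 1.6231 rad.
Bracket: H₀ sin φ sin δ + cos φ cos δ sin H₀ = 1.6231×0.46484×0.09911 + 0.88539×0.99508×0.99863 = 0.074777 + 0.879827 = 0.954604.
Q̄ = (S₀/π) × [bracket] = (2526/π) × 0.954604 = 767.55 W/m².
Ratio Q̄_A / Q̄_B = 784.56 / 767.55 = 1.022.

Q̄_A / Q̄_B ≈ 1.02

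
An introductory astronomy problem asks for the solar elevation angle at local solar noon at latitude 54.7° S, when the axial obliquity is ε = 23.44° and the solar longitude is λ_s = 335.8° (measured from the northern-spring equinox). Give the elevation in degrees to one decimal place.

Solar declination: sin δ = sin ε · sin λ_s = sin 23.44° × sin 335.8° = -0.16306, so δ = -9.385°.
At local noon the hour angle is zero, so the zenith angle equals |φ − δ| = |-54.7° − (-9.385°)| = 45.315°.
Elevation = 90° − 45.315° = 44.7°.

44.7°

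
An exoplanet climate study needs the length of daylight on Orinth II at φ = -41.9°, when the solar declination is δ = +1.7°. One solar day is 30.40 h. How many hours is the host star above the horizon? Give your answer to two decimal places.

cos H₀ = −tan φ · tan δ = −tan(-41.9°) × tan(+1.700°) = 0.0266, so H₀ = 1.5442 rad = 88.47°.
Daylight = 2H₀/(2π) × 30.40 h = (1.5442/π) × 30.40 = 14.94 h.

14.94 h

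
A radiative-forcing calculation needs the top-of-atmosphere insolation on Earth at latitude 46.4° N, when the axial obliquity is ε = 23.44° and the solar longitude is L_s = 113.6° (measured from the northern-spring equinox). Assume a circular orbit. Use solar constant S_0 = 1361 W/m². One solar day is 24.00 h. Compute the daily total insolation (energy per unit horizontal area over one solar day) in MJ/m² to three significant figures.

41.6 MJ/m²

Solar declination: sin δ = sin ε · sin L_s = sin 23.44° × sin 113.6° = 0.36452, so δ = +21.378°.
cos h₀ = −tan(+46.4°) tan(+21.378°) = -0.4111, h₀ = 1.9944 rad.
Bracket: h₀ sin ϕ sin δ + cos ϕ cos δ sin h₀ = 1.9944×0.72417×0.36452 + 0.68962×0.93120×0.91161 = 0.526471 + 0.585412 = 1.111883.
Q̄ = (S_0/π) × [bracket] = (1361/π) × 1.111883 = 481.69 W/m².
Daily total = Q̄ × 24.00 h × 3600 s/h = 481.69 × 24.00 × 3600 / 10⁶ = 41.62 MJ/m².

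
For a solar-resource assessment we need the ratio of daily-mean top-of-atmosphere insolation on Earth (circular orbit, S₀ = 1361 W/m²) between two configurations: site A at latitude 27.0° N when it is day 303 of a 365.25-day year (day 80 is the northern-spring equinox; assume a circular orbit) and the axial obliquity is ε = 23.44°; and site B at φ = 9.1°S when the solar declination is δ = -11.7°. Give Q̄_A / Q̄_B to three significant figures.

Q̄_A / Q̄_B ≈ 0.676

— Configuration A (φ=+27.0°):
Solar longitude: λ_s = 360° × (303 − 80)/365.25 = 219.795°.
sin δ = sin 23.44° × sin 219.795° = -0.25460, so δ = -14.750°.
cos H₀ = −tan(+27.0°) tan(-14.750°) = 0.1341, H₀ = 1.4362 rad.
Bracket: H₀ sin φ sin δ + cos φ cos δ sin H₀ = 1.4362×0.45399×-0.25460 + 0.89101×0.96705×0.99096 = -0.166004 + 0.853862 = 0.687858.
Q̄ = (S₀/π) × [bracket] = (1361/π) × 0.687858 = 297.99 W/m².
— Configuration B (φ=-9.1°):
cos H₀ = −tan(-9.1°) tan(-11.700°) = -0.0332, H₀ = 1.6040 rad.
Bracket: H₀ sin φ sin δ + cos φ cos δ sin H₀ = 1.6040×-0.15816×-0.20279 + 0.98741×0.97922×0.99945 = 0.051446 + 0.966360 = 1.017806.
Q̄ = (S₀/π) × [bracket] = (1361/π) × 1.017806 = 440.93 W/m².
Ratio Q̄_A / Q̄_B = 297.99 / 440.93 = 0.6758.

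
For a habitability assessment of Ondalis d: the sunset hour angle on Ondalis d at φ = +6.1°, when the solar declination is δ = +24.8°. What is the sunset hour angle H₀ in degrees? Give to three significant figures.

cos H₀ = −tan φ · tan δ = −tan(+6.1°) × tan(+24.800°) = -0.0494, so H₀ = 1.6202 rad = 92.83°.

H₀ = 92.8°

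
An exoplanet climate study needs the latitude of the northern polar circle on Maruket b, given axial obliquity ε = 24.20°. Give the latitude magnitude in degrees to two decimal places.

65.80°

The polar circle is the lowest latitude that experiences at least one full rotation of continuous daylight at the northern-summer solstice; it lies at |φ| = 90° − ε = 90° − 24.20° = 65.80°.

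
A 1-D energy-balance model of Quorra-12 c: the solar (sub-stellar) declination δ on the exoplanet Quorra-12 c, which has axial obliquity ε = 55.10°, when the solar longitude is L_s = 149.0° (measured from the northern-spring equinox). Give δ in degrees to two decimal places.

sin δ = sin ε · sin L_s = sin 55.10° × sin 149.0° = 0.422409.
δ = arcsin(0.422409) = +24.99°.

δ = +24.99°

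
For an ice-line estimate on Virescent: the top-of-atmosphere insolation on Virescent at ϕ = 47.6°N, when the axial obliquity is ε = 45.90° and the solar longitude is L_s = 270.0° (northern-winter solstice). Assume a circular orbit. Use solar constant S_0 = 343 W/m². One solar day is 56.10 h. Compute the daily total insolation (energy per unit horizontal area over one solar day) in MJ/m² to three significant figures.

Solar declination: sin δ = sin ε · sin L_s = sin 45.90° × sin 270.0° = -0.71813, so δ = -45.900°.
cos h₀ = −tan(+47.6°) tan(-45.900°) = 1.1301 ≥ 1 ⇒ polar night, h₀ = 0 and Q̄ = 0.
Daily total = Q̄ × 56.10 h × 3600 s/h = 0.00 MJ/m².

0.00 MJ/m²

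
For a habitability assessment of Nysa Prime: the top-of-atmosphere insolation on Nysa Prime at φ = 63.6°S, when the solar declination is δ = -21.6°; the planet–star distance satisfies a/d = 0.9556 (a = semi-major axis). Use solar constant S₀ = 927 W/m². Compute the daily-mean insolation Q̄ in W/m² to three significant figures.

Q̄ ≈ 289 W/m²

cos H₀ = −tan(-63.6°) tan(-21.600°) = -0.7976, H₀ = 2.4941 rad.
Bracket: H₀ sin φ sin δ + cos φ cos δ sin H₀ = 2.4941×-0.89571×-0.36812 + 0.44464×0.92978×0.60320 = 0.822377 + 0.249373 = 1.071750.
Inverse-square distance factor (a/d)² = 0.9556² = 0.913171.
Q̄ = (S₀/π) × 0.913171 × [bracket] = (927/π) × 0.913171 × 1.071750 = 288.8 W/m².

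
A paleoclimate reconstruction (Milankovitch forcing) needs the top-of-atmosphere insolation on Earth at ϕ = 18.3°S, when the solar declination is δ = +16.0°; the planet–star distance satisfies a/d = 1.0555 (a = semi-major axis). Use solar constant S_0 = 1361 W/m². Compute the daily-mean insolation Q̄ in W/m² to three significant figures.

cos h₀ = −tan(-18.3°) tan(+16.000°) = 0.0948, h₀ = 1.4758 rad.
Bracket: h₀ sin ϕ sin δ + cos ϕ cos δ sin h₀ = 1.4758×-0.31399×0.27564 + 0.94943×0.96126×0.99549 = -0.127728 + 0.908533 = 0.780805.
Inverse-square distance factor (a/d)² = 1.0555² = 1.114080.
Q̄ = (S_0/π) × 1.114080 × [bracket] = (1361/π) × 1.114080 × 0.780805 = 376.8 W/m².

Q̄ ≈ 377 W/m²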